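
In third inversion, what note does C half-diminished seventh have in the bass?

Bb

C half-diminished seventh = C–Eb–Gb–Bb. Third inversion → seventh in the bass = Bb.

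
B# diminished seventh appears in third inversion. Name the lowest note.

B# diminished seventh in root position is B#–D#–F#–A.
Third inversion places the seventh in the bass, which is A.

A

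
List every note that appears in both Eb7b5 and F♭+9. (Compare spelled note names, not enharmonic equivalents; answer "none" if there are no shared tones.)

Eb7b5: Eb G Bbb Db
F♭+9: Fb Ab C Ebb Gb
Common to both → none.

none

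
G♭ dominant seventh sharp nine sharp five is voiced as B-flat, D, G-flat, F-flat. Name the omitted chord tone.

G♭ dominant seventh sharp nine sharp five = G-flat, B-flat, D, F-flat, A. The voicing lacks the 9th (augmented 9th), A.

A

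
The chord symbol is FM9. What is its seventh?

FM9 is built on F; its 7th is a major 7th above the root.
A seventh above F uses the letter E, and the major 7th above F is E.

E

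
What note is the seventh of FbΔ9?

Eb

FbΔ9 is built on Fb; its 7th is a major 7th above the root.
A seventh above F uses the letter E, and the major 7th above Fb is Eb.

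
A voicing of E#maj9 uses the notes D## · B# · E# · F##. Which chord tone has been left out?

G##

E#maj9 = E#, G##, B#, D##, F##. The voicing lacks the 3rd (major 3rd), G##.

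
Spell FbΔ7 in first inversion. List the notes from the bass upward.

In root position, FbΔ7 is Fb–Ab–Cb–Eb.
First inversion puts the third (Ab) in the bass.

Ab Cb Eb Fb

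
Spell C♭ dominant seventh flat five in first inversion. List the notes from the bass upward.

In root position, C♭ dominant seventh flat five is C-flat–E-flat–G-double-flat–B-double-flat.
First inversion puts the third (E-flat) in the bass.

E-flat  G-double-flat  B-double-flat  C-flat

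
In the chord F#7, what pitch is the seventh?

Root of F#7 = F#. The 7th is a minor 7th: F# up a minor 7th → E.

E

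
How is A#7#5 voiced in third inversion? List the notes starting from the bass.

G# – A# – C## – E##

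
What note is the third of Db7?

F

Root of Db7 = D♭. The 3rd is a major 3rd: D♭ up a major 3rd → F.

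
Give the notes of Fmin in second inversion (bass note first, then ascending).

C, F, Ab

In root position, Fmin is F–Ab–C.
Second inversion puts the fifth (C) in the bass.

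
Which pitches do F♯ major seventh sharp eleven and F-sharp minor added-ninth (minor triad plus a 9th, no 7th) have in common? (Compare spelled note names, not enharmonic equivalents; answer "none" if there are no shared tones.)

F-sharp C-sharp

F♯ major seventh sharp eleven: F-sharp A-sharp C-sharp E-sharp B-sharp
F-sharp minor added-ninth: F-sharp A C-sharp G-sharp
Common to both → F-sharp, C-sharp.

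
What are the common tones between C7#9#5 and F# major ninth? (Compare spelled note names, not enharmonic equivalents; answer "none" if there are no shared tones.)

C7#9#5: C E G# Bb D#
F# major ninth: F# A# C# E# G#
Common to both → G#.

G#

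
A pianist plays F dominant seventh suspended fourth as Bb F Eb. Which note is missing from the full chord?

F dominant seventh suspended fourth = F, Bb, C, Eb. The voicing lacks the 5th (perfect 5th), C.

C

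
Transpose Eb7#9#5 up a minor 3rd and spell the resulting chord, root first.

Gb, Bb, D, Fb, A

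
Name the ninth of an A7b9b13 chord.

Bb

A7b9b13 is built on A; its 9th is a minor 9th above the root.
A second above A uses the letter B, and the minor 9th above A is Bb.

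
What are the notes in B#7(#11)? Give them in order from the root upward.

B# – D## – F## – A# – E##

B#7(#11) is a dominant seventh sharp eleven built on B#.
- root: B#
- major 3rd: D##
- perfect 5th: F##
- minor 7th: A#
- augmented 11th: E##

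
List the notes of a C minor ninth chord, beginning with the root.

C E-flat G B-flat D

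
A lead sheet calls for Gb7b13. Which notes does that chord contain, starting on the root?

Gb7b13: dominant seventh flat thirteen on Gb.
- root: Gb
- major 3rd: Bb
- perfect 5th: Db
- minor 7th: Fb
- minor 13th: Ebb

Gb  Bb  Db  Fb  Ebb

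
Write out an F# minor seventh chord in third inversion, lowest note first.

F# minor seventh = F♯–A–C♯–E; third inversion → seventh (E) lowest.

E  F♯  A  C♯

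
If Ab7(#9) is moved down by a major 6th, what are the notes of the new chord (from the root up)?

C♭, E♭, G♭, B𝄫, D

A major 6th down from A♭ is C♭, so the new chord is C♭ dominant seventh sharp nine.
C♭ — root
E♭ — major 3rd
G♭ — perfect 5th
B𝄫 — minor 7th
D — augmented 9th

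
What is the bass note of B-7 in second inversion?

B-7 = B–D–F♯–A. Second inversion → fifth in the bass = F♯.

F♯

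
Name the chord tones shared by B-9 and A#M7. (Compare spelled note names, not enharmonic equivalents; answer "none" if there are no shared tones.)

B-9 = B, D, F#, A, C#.
A#M7 = A#, C##, E#, G##.
Shared: none.

none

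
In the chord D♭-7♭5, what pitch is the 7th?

Cb

Root of D♭-7♭5 = Db. The 7th is a minor 7th: Db up a minor 7th → Cb.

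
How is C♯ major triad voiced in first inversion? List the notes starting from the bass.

E#  G#  C#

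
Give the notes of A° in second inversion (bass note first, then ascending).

In root position, A° is A–C–Eb.
Second inversion puts the fifth (Eb) in the bass.

Eb – A – C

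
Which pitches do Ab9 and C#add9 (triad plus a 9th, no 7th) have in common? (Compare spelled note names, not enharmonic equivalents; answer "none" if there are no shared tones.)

Ab9 = A♭, C, E♭, G♭, B♭.
C#add9 = C♯, E♯, G♯, D♯.
Shared: none.

none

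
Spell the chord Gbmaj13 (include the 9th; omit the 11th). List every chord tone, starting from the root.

G♭ B♭ D♭ F A♭ E♭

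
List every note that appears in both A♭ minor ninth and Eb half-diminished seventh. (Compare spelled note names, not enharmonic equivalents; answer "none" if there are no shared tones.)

E-flat, G-flat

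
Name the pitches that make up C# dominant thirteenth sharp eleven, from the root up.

C-sharp – E-sharp – G-sharp – B – D-sharp – F-double-sharp – A-sharp

C# dominant thirteenth sharp eleven is a dominant thirteenth sharp eleven built on C-sharp.
root → C-sharp
3rd (major 3rd) → E-sharp
5th (perfect 5th) → G-sharp
7th (minor 7th) → B
9th (major 9th) → D-sharp
11th (augmented 11th) → F-double-sharp
13th (major 13th) → A-sharp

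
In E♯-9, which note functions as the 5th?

E♯-9 is built on E#; its 5th is a perfect 5th above the root.
A fifth above E uses the letter B, and the perfect 5th above E# is B#.

B#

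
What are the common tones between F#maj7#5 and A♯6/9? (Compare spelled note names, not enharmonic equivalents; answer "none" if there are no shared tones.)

A#  C##  E#

F#maj7#5 = F#, A#, C##, E#.
A♯6/9 = A#, C##, E#, F##, B#.
Shared: A#, C##, E#.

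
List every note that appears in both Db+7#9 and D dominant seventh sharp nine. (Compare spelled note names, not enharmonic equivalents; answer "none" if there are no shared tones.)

A

Db+7#9 = Db, F, A, Cb, E.
D dominant seventh sharp nine = D, F#, A, C, E#.
Shared: A.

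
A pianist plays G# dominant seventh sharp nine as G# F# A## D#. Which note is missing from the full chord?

G# dominant seventh sharp nine = G#, B#, D#, F#, A##. The voicing lacks the 3rd (major 3rd), B#.

B#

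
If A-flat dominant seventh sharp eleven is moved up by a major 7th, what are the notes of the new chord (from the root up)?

A♭ up a major 7th → G. New chord: G dominant seventh sharp eleven.
Root: G
Major 3rd (3rd): B
Perfect 5th (5th): D
Minor 7th (7th): F
Augmented 11th (11th): C♯

G, B, D, F, C♯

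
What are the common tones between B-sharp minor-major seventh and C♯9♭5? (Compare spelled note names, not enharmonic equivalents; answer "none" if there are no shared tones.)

B-sharp minor-major seventh: B# D# F## A##
C♯9♭5: C# E# G B D#
Common to both → D#.

D#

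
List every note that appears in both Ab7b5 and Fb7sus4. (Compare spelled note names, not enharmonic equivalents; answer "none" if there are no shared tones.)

Ab7b5: Ab C Ebb Gb
Fb7sus4: Fb Bbb Cb Ebb
Common to both → Ebb.

Ebb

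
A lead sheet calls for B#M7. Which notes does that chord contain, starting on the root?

B#M7: major seventh on B#.
Root: B#
Major 3rd (3rd): D##
Perfect 5th (5th): F##
Major 7th (7th): A##

B# D## F## A##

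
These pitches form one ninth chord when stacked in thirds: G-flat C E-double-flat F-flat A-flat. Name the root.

F-flat

Stacking in thirds gives F-flat – A-flat – C – E-double-flat – G-flat, so F-flat is the root — F-flat dominant ninth sharp five.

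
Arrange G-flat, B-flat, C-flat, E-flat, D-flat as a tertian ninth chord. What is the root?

Arranged so that each adjacent pair is a third by letter name: C-flat – E-flat – G-flat – B-flat – D-flat.
The bottom of that stack, C-flat, is the root (this is C-flat major ninth).

C-flat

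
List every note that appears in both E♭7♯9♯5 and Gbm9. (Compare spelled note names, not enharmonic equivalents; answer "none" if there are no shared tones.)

E♭7♯9♯5: Eb G B Db F#
Gbm9: Gb Bbb Db Fb Ab
Common to both → Db.

Db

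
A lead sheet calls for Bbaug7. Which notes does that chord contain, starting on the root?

Bbaug7: augmented seventh on Bb.
root → Bb
3rd (major 3rd) → D
5th (augmented 5th) → F#
7th (minor 7th) → Ab

Bb – D – F# – Ab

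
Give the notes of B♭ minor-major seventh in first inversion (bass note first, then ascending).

D-flat, F, A, B-flat

B♭ minor-major seventh = B-flat–D-flat–F–A; first inversion → third (D-flat) lowest.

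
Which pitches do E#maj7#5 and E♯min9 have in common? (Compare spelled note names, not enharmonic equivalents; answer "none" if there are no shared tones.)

E♯

E#maj7#5: E♯ G𝄪 B𝄪 D𝄪
E♯min9: E♯ G♯ B♯ D♯ F𝄪
Common to both → E♯.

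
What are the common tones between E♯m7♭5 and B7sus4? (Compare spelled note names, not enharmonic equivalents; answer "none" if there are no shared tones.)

E♯m7♭5 = E♯, G♯, B, D♯.
B7sus4 = B, E, F♯, A.
Shared: B.

B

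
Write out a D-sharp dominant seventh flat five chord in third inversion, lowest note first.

C#, D#, F##, A

D-sharp dominant seventh flat five = D#–F##–A–C#; third inversion → seventh (C#) lowest.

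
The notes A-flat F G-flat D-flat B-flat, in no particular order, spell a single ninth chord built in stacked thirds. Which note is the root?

G-flat

Stacking in thirds gives G-flat – B-flat – D-flat – F – A-flat, so G-flat is the root — G-flat major ninth.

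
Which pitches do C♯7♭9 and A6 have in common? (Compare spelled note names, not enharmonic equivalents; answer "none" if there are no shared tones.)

C♯

C♯7♭9 = C♯, E♯, G♯, B, D.
A6 = A, C♯, E, F♯.
Shared: C♯.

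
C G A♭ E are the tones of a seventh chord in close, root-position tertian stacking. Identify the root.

A♭

Stacking in thirds gives A♭ – C – E – G, so A♭ is the root — A♭ augmented major seventh.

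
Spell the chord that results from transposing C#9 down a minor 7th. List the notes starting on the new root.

D♯  F𝄪  A♯  C♯  E♯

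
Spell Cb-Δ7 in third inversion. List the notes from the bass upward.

In root position, Cb-Δ7 is Cb–Ebb–Gb–Bb.
Third inversion puts the seventh (Bb) in the bass.

Bb, Cb, Ebb, Gb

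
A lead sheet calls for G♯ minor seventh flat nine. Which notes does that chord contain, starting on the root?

G-sharp B D-sharp F-sharp A

G♯ minor seventh flat nine: minor seventh flat nine on G-sharp.
G-sharp — root
B — minor 3rd
D-sharp — perfect 5th
F-sharp — minor 7th
A — minor 9th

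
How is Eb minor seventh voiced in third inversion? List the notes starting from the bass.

D-flat, E-flat, G-flat, B-flat

In root position, Eb minor seventh is E-flat–G-flat–B-flat–D-flat.
Third inversion puts the seventh (D-flat) in the bass.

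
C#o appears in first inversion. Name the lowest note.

E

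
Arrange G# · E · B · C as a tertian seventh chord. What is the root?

Arranged so that each adjacent pair is a third by letter name: C – E – G# – B.
The bottom of that stack, C, is the root (this is C augmented major seventh).

C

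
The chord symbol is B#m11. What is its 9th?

C##

B#m11 is built on B#; its 9th is a major 9th above the root.
A second above B uses the letter C, and the major 9th above B# is C##.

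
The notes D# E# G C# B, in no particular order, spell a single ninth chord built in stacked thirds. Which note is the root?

C#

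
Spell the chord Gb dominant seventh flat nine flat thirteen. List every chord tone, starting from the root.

Gb, Bb, Db, Fb, Abb, Ebb

Gb dominant seventh flat nine flat thirteen: dominant seventh flat nine flat thirteen on Gb.
Gb — root
Bb — major 3rd
Db — perfect 5th
Fb — minor 7th
Abb — minor 9th
Ebb — minor 13th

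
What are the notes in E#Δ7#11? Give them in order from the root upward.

E♯, G𝄪, B♯, D𝄪, A𝄪

E#Δ7#11 is a major seventh sharp eleven built on E♯.
- root: E♯
- major 3rd: G𝄪
- perfect 5th: B♯
- major 7th: D𝄪
- augmented 11th: A𝄪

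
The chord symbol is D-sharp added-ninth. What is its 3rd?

D-sharp added-ninth is built on D-sharp; its 3rd is a major 3rd above the root.
A third above D uses the letter F, and the major 3rd above D-sharp is F-double-sharp.

F-double-sharp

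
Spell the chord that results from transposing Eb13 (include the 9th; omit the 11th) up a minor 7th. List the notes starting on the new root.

Transposed root: Eb → Db (minor 7th up). So we spell Db dominant thirteenth:
- root: Db
- major 3rd: F
- perfect 5th: Ab
- minor 7th: Cb
- major 9th: Eb
- major 13th: Bb

Db, F, Ab, Cb, Eb, Bb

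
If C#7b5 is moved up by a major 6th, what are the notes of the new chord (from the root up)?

A♯  C𝄪  E  G♯

Transposed root: C♯ → A♯ (major 6th up). So we spell A♯ dominant seventh flat five:
root → A♯
3rd (major 3rd) → C𝄪
5th (diminished 5th) → E
7th (minor 7th) → G♯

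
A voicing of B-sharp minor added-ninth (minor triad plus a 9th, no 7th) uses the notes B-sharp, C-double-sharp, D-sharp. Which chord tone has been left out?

F-double-sharp

B-sharp minor added-ninth = B-sharp, D-sharp, F-double-sharp, C-double-sharp. The voicing lacks the 5th (perfect 5th), F-double-sharp.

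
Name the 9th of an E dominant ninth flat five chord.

F♯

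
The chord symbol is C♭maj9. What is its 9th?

Db

C♭maj9 is built on Cb; its 9th is a major 9th above the root.
A second above C uses the letter D, and the major 9th above Cb is Db.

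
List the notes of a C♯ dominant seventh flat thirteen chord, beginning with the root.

C♯ E♯ G♯ B A

Root C♯, quality dominant seventh flat thirteen:
C♯ — root
E♯ — major 3rd
G♯ — perfect 5th
B — minor 7th
A — minor 13th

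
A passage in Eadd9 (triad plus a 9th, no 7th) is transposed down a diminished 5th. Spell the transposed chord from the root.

A diminished 5th down from E is A♯, so the new chord is A♯ added-ninth.
root → A♯
3rd (major 3rd) → C𝄪
5th (perfect 5th) → E♯
9th (major 9th) → B♯

A♯, C𝄪, E♯, B♯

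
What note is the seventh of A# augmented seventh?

G-sharp

A# augmented seventh is built on A-sharp; its 7th is a minor 7th above the root.
A seventh above A uses the letter G, and the minor 7th above A-sharp is G-sharp.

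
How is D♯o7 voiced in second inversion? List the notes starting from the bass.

D♯o7 = D#–F#–A–C; second inversion → fifth (A) lowest.

A – C – D# – F#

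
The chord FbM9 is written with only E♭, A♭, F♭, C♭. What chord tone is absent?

FbM9 = F♭, A♭, C♭, E♭, G♭. The voicing lacks the 9th (major 9th), G♭.

G♭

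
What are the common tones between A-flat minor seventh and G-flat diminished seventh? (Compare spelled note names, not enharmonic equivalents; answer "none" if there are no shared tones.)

G-flat

A-flat minor seventh: A-flat C-flat E-flat G-flat
G-flat diminished seventh: G-flat B-double-flat D-double-flat F-double-flat
Common to both → G-flat.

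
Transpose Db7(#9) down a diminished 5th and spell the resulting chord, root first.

G, B, D, F, A♯

Transposed root: D♭ → G (diminished 5th down). So we spell G dominant seventh sharp nine:
G — root
B — major 3rd
D — perfect 5th
F — minor 7th
A♯ — augmented 9th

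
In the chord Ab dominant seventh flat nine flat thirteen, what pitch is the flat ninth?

Ab dominant seventh flat nine flat thirteen is built on A♭; its 9th is a minor 9th above the root.
A second above A uses the letter B, and the minor 9th above A♭ is B𝄫.

B𝄫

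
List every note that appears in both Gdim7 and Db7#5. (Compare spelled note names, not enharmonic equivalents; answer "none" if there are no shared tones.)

Gdim7: G Bb Db Fb
Db7#5: Db F A Cb
Common to both → Db.

Db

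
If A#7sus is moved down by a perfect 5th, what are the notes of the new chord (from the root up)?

Transposed root: A# → D# (perfect 5th down). So we spell D# dominant seventh suspended fourth:
Root: D#
Perfect 4th (4th): G#
Perfect 5th (5th): A#
Minor 7th (7th): C#

D# G# A# C#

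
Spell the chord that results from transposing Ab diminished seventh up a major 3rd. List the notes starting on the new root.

A major 3rd up from A-flat is C, so the new chord is C diminished seventh.
Root: C
Minor 3rd (3rd): E-flat
Diminished 5th (5th): G-flat
Diminished 7th (7th): B-double-flat

C – E-flat – G-flat – B-double-flat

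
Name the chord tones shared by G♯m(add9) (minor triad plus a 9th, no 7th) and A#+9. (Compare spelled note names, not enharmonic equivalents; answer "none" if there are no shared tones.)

G♯m(add9) = G#, B, D#, A#.
A#+9 = A#, C##, E##, G#, B#.
Shared: G#, A#.

G# A#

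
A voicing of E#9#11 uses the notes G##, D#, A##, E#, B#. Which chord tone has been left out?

F##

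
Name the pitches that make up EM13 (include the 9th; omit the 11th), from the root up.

EM13 is a major thirteenth built on E.
E — root
G♯ — major 3rd
B — perfect 5th
D♯ — major 7th
F♯ — major 9th
C♯ — major 13th

E G♯ B D♯ F♯ C♯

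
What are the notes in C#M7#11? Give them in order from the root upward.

C#M7#11 is a major seventh sharp eleven built on C#.
C# — root
E# — major 3rd
G# — perfect 5th
B# — major 7th
F## — augmented 11th

C#, E#, G#, B#, F##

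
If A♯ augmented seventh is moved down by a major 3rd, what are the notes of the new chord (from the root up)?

F-sharp, A-sharp, C-double-sharp, E

Transposed root: A-sharp → F-sharp (major 3rd down). So we spell F-sharp augmented seventh:
Root: F-sharp
Major 3rd (3rd): A-sharp
Augmented 5th (5th): C-double-sharp
Minor 7th (7th): E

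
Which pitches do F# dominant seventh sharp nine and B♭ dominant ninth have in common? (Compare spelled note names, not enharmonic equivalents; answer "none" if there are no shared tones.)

F# dominant seventh sharp nine: F♯ A♯ C♯ E G𝄪
B♭ dominant ninth: B♭ D F A♭ C
Common to both → none.

none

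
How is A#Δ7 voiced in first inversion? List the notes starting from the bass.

A#Δ7 = A♯–C𝄪–E♯–G𝄪; first inversion → third (C𝄪) lowest.

C𝄪, E♯, G𝄪, A♯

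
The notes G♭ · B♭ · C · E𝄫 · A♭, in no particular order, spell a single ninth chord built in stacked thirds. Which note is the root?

A♭

Arranged so that each adjacent pair is a third by letter name: A♭ – C – E𝄫 – G♭ – B♭.
The bottom of that stack, A♭, is the root (this is A♭ dominant ninth flat five).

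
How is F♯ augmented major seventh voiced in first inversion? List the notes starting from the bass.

A-sharp – C-double-sharp – E-sharp – F-sharp

In root position, F♯ augmented major seventh is F-sharp–A-sharp–C-double-sharp–E-sharp.
First inversion puts the third (A-sharp) in the bass.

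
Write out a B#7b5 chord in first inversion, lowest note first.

D##, F#, A#, B#

B#7b5 = B#–D##–F#–A#; first inversion → third (D##) lowest.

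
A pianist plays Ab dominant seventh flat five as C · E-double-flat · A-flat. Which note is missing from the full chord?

G-flat

The full Ab dominant seventh flat five chord is A-flat, C, E-double-flat, G-flat.
Comparing with the voicing, the minor 7th (7th) — G-flat — is absent.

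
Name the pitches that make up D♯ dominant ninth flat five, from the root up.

D♯, F𝄪, A, C♯, E♯

D♯ dominant ninth flat five: dominant ninth flat five on D♯.
root → D♯
3rd (major 3rd) → F𝄪
5th (diminished 5th) → A
7th (minor 7th) → C♯
9th (major 9th) → E♯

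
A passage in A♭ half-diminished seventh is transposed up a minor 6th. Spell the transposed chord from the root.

Fb – Abb – Cbb – Ebb

Ab up a minor 6th → Fb. New chord: Fb half-diminished seventh.
Root: Fb
Minor 3rd (3rd): Abb
Diminished 5th (5th): Cbb
Minor 7th (7th): Ebb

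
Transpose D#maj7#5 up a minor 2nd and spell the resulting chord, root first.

E G# B# D#

Transposed root: D# → E (minor 2nd up). So we spell E augmented major seventh:
E — root
G# — major 3rd
B# — augmented 5th
D# — major 7th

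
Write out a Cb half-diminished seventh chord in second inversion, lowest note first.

G-double-flat B-double-flat C-flat E-double-flat

In root position, Cb half-diminished seventh is C-flat–E-double-flat–G-double-flat–B-double-flat.
Second inversion puts the fifth (G-double-flat) in the bass.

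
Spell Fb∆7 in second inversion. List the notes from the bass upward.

Cb, Eb, Fb, Ab

Fb∆7 = Fb–Ab–Cb–Eb; second inversion → fifth (Cb) lowest.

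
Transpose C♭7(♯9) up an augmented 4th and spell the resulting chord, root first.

An augmented 4th up from Cb is F, so the new chord is F dominant seventh sharp nine.
F — root
A — major 3rd
C — perfect 5th
Eb — minor 7th
G# — augmented 9th

F, A, C, Eb, G#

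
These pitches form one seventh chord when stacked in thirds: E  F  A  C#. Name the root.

F

Arranged so that each adjacent pair is a third by letter name: F – A – C# – E.
The bottom of that stack, F, is the root (this is F augmented major seventh).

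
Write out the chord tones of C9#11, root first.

Root C, quality dominant ninth sharp eleven:
Root: C
Major 3rd (3rd): E
Perfect 5th (5th): G
Minor 7th (7th): Bb
Major 9th (9th): D
Augmented 11th (11th): F#

C E G Bb D F#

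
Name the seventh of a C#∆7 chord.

B#

Root of C#∆7 = C#. The 7th is a major 7th: C# up a major 7th → B#.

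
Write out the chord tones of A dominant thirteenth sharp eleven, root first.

A dominant thirteenth sharp eleven is a dominant thirteenth sharp eleven built on A.
A — root
C♯ — major 3rd
E — perfect 5th
G — minor 7th
B — major 9th
D♯ — augmented 11th
F♯ — major 13th

A  C♯  E  G  B  D♯  F♯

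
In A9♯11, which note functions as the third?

C#

Root of A9♯11 = A. The 3rd is a major 3rd: A up a major 3rd → C#.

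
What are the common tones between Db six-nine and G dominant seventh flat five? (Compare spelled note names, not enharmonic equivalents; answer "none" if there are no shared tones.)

D♭ – F

Db six-nine: D♭ F A♭ B♭ E♭
G dominant seventh flat five: G B D♭ F
Common to both → D♭, F.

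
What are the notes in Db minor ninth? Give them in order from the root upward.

Root D-flat, quality minor ninth:
D-flat — root
F-flat — minor 3rd
A-flat — perfect 5th
C-flat — minor 7th
E-flat — major 9th

D-flat, F-flat, A-flat, C-flat, E-flat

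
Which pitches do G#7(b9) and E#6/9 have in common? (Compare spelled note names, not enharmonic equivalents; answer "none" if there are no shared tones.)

B#

G#7(b9): G# B# D# F# A
E#6/9: E# G## B# C## F##
Common to both → B#.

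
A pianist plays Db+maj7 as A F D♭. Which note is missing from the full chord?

C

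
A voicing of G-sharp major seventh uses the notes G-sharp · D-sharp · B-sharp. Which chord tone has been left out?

G-sharp major seventh = G-sharp, B-sharp, D-sharp, F-double-sharp. The voicing lacks the 7th (major 7th), F-double-sharp.

F-double-sharp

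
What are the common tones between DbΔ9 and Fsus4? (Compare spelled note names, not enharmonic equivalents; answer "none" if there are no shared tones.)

DbΔ9 = Db, F, Ab, C, Eb.
Fsus4 = F, Bb, C.
Shared: F, C.

F, C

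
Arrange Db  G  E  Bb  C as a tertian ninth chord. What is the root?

C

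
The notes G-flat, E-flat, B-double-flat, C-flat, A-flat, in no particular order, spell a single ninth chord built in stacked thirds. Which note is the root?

Stacking in thirds gives A-flat – C-flat – E-flat – G-flat – B-double-flat, so A-flat is the root — A-flat minor seventh flat nine.

A-flat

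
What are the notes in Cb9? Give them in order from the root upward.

Cb9: dominant ninth on Cb.
root → Cb
3rd (major 3rd) → Eb
5th (perfect 5th) → Gb
7th (minor 7th) → Bbb
9th (major 9th) → Db

Cb, Eb, Gb, Bbb, Db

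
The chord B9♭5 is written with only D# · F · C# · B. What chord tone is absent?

A

B9♭5 = B, D#, F, A, C#. The voicing lacks the 7th (minor 7th), A.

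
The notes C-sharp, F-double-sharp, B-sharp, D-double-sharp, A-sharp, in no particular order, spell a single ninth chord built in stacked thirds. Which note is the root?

Stacking in thirds gives B-sharp – D-double-sharp – F-double-sharp – A-sharp – C-sharp, so B-sharp is the root — B-sharp dominant seventh flat nine.

B-sharp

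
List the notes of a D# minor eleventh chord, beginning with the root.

D-sharp, F-sharp, A-sharp, C-sharp, E-sharp, G-sharp

D# minor eleventh is a minor eleventh built on D-sharp.
Root: D-sharp
Minor 3rd (3rd): F-sharp
Perfect 5th (5th): A-sharp
Minor 7th (7th): C-sharp
Major 9th (9th): E-sharp
Perfect 11th (11th): G-sharp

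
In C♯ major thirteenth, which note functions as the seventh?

Root of C♯ major thirteenth = C-sharp. The 7th is a major 7th: C-sharp up a major 7th → B-sharp.

B-sharp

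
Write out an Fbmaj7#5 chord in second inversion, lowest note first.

In root position, Fbmaj7#5 is Fb–Ab–C–Eb.
Second inversion puts the fifth (C) in the bass.

C – Eb – Fb – Ab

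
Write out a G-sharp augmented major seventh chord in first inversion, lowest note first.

B# D## F## G#

In root position, G-sharp augmented major seventh is G#–B#–D##–F##.
First inversion puts the third (B#) in the bass.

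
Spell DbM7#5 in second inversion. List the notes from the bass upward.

A, C, Db, F

DbM7#5 = Db–F–A–C; second inversion → fifth (A) lowest.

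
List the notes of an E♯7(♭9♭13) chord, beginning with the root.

E# G## B# D# F# C#

Root E#, quality dominant seventh flat nine flat thirteen:
Root: E#
Major 3rd (3rd): G##
Perfect 5th (5th): B#
Minor 7th (7th): D#
Minor 9th (9th): F#
Minor 13th (13th): C#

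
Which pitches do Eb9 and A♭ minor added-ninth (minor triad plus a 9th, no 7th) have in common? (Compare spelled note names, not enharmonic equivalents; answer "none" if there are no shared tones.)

Eb9: Eb G Bb Db F
A♭ minor added-ninth: Ab Cb Eb Bb
Common to both → Eb, Bb.

Eb – Bb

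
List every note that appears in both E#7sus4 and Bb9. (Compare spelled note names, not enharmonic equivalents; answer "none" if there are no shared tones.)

none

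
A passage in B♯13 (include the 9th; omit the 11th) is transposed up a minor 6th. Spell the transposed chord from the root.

G#  B#  D#  F#  A#  E#

Transposed root: B# → G# (minor 6th up). So we spell G# dominant thirteenth:
- root: G#
- major 3rd: B#
- perfect 5th: D#
- minor 7th: F#
- major 9th: A#
- major 13th: E#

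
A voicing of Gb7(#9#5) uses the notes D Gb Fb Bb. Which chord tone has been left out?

A

Gb7(#9#5) = Gb, Bb, D, Fb, A. The voicing lacks the 9th (augmented 9th), A.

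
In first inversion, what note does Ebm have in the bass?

Ebm in root position is Eb–Gb–Bb.
First inversion places the third in the bass, which is Gb.

Gb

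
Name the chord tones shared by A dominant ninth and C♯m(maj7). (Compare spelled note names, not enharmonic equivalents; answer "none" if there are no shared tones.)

C♯  E

A dominant ninth: A C♯ E G B
C♯m(maj7): C♯ E G♯ B♯
Common to both → C♯, E.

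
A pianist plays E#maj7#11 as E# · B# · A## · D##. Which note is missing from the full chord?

The full E#maj7#11 chord is E#, G##, B#, D##, A##.
Comparing with the voicing, the major 3rd (3rd) — G## — is absent.

G##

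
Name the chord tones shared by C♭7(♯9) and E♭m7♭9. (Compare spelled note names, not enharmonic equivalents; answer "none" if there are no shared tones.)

Eb, Gb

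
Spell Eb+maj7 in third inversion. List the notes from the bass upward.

D – Eb – G – B

In root position, Eb+maj7 is Eb–G–B–D.
Third inversion puts the seventh (D) in the bass.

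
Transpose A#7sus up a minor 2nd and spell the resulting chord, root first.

Transposed root: A# → B (minor 2nd up). So we spell B dominant seventh suspended fourth:
B — root
E — perfect 4th
F# — perfect 5th
A — minor 7th

B, E, F#, A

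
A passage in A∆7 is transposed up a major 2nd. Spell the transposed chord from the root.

B, D#, F#, A#

Transposed root: A → B (major 2nd up). So we spell B major seventh:
root → B
3rd (major 3rd) → D#
5th (perfect 5th) → F#
7th (major 7th) → A#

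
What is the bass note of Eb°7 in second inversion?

Eb°7 in root position is Eb–Gb–Bbb–Dbb.
Second inversion places the fifth in the bass, which is Bbb.

Bbb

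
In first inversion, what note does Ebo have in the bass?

Gb

Ebo = Eb–Gb–Bbb. First inversion → third in the bass = Gb.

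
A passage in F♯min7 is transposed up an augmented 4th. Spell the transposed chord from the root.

B#, D#, F##, A#

F# up an augmented 4th → B#. New chord: B# minor seventh.
root → B#
3rd (minor 3rd) → D#
5th (perfect 5th) → F##
7th (minor 7th) → A#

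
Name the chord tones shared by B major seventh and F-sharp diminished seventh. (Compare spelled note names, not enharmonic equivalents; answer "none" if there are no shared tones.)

B major seventh: B D-sharp F-sharp A-sharp
F-sharp diminished seventh: F-sharp A C E-flat
Common to both → F-sharp.

F-sharp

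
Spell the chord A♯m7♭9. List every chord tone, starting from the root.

Root A#, quality minor seventh flat nine:
- root: A#
- minor 3rd: C#
- perfect 5th: E#
- minor 7th: G#
- minor 9th: B

A#, C#, E#, G#, B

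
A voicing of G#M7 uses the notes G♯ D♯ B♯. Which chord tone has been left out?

F𝄪

The full G#M7 chord is G♯, B♯, D♯, F𝄪.
Comparing with the voicing, the major 7th (7th) — F𝄪 — is absent.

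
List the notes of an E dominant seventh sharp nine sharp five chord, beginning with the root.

E, G-sharp, B-sharp, D, F-double-sharp

E dominant seventh sharp nine sharp five: dominant seventh sharp nine sharp five on E.
Root: E
Major 3rd (3rd): G-sharp
Augmented 5th (5th): B-sharp
Minor 7th (7th): D
Augmented 9th (9th): F-double-sharp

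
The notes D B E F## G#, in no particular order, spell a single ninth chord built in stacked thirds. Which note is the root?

Stacking in thirds gives E – G# – B – D – F##, so E is the root — E dominant seventh sharp nine.

E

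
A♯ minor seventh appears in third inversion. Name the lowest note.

G#

A♯ minor seventh in root position is A#–C#–E#–G#.
Third inversion places the seventh in the bass, which is G#.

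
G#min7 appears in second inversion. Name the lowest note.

D#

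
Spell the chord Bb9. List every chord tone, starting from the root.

Bb9 is a dominant ninth built on Bb.
- root: Bb
- major 3rd: D
- perfect 5th: F
- minor 7th: Ab
- major 9th: C

Bb, D, F, Ab, C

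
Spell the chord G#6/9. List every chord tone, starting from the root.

G#  B#  D#  E#  A#

G#6/9: six-nine on G#.
root → G#
3rd (major 3rd) → B#
5th (perfect 5th) → D#
6th (major 6th) → E#
9th (major 9th) → A#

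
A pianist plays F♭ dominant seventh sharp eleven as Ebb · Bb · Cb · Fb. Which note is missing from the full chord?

F♭ dominant seventh sharp eleven = Fb, Ab, Cb, Ebb, Bb. The voicing lacks the 3rd (major 3rd), Ab.

Ab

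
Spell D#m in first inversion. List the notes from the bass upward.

F#, A#, D#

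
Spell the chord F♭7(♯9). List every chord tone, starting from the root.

F♭ A♭ C♭ E𝄫 G

F♭7(♯9): dominant seventh sharp nine on F♭.
F♭ — root
A♭ — major 3rd
C♭ — perfect 5th
E𝄫 — minor 7th
G — augmented 9th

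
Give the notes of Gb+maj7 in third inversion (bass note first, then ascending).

In root position, Gb+maj7 is Gb–Bb–D–F.
Third inversion puts the seventh (F) in the bass.

F – Gb – Bb – D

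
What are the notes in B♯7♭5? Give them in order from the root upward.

B# – D## – F# – A#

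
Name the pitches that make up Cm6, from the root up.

C – Eb – G – A

Root C, quality minor sixth:
- root: C
- minor 3rd: Eb
- perfect 5th: G
- major 6th: A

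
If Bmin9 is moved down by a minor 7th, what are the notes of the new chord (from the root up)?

C#, E, G#, B, D#

Transposed root: B → C# (minor 7th down). So we spell C# minor ninth:
root → C#
3rd (minor 3rd) → E
5th (perfect 5th) → G#
7th (minor 7th) → B
9th (major 9th) → D#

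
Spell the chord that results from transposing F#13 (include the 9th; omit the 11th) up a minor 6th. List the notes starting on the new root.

F# up a minor 6th → D. New chord: D dominant thirteenth.
root → D
3rd (major 3rd) → F#
5th (perfect 5th) → A
7th (minor 7th) → C
9th (major 9th) → E
13th (major 13th) → B

D, F#, A, C, E, B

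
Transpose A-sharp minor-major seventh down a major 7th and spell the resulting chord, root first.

A-sharp down a major 7th → B. New chord: B minor-major seventh.
B — root
D — minor 3rd
F-sharp — perfect 5th
A-sharp — major 7th

B – D – F-sharp – A-sharp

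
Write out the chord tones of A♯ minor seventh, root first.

A#, C#, E#, G#

A♯ minor seventh: minor seventh on A#.
root → A#
3rd (minor 3rd) → C#
5th (perfect 5th) → E#
7th (minor 7th) → G#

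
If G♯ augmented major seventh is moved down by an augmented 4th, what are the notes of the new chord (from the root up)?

G# down an augmented 4th → D. New chord: D augmented major seventh.
D — root
F# — major 3rd
A# — augmented 5th
C# — major 7th

D – F# – A# – C#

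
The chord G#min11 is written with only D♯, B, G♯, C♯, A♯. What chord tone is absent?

F♯

G#min11 = G♯, B, D♯, F♯, A♯, C♯. The voicing lacks the 7th (minor 7th), F♯.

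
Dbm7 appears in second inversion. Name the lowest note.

Dbm7 in root position is Db–Fb–Ab–Cb.
Second inversion places the fifth in the bass, which is Ab.

Ab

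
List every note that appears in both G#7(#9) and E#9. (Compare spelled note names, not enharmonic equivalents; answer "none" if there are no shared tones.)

B#, D#

G#7(#9) = G#, B#, D#, F#, A##.
E#9 = E#, G##, B#, D#, F##.
Shared: B#, D#.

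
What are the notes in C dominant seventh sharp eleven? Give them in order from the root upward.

C – E – G – Bb – F#

C dominant seventh sharp eleven is a dominant seventh sharp eleven built on C.
- root: C
- major 3rd: E
- perfect 5th: G
- minor 7th: Bb
- augmented 11th: F#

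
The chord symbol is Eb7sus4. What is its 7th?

Db

Root of Eb7sus4 = Eb. The 7th is a minor 7th: Eb up a minor 7th → Db.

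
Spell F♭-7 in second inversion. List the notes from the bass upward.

F♭-7 = Fb–Abb–Cb–Ebb; second inversion → fifth (Cb) lowest.

Cb, Ebb, Fb, Abb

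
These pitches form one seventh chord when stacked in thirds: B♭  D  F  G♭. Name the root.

Stacking in thirds gives G♭ – B♭ – D – F, so G♭ is the root — G♭ augmented major seventh.

G♭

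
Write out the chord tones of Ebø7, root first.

Eb, Gb, Bbb, Db

Ebø7 is a half-diminished seventh built on Eb.
Eb — root
Gb — minor 3rd
Bbb — diminished 5th
Db — minor 7th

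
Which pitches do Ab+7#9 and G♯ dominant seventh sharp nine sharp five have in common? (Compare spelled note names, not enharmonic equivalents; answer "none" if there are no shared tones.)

Ab+7#9 = Ab, C, E, Gb, B.
G♯ dominant seventh sharp nine sharp five = G#, B#, D##, F#, A##.
Shared: none.

none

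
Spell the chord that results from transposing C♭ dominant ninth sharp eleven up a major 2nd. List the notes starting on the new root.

A major 2nd up from C-flat is D-flat, so the new chord is D-flat dominant ninth sharp eleven.
D-flat — root
F — major 3rd
A-flat — perfect 5th
C-flat — minor 7th
E-flat — major 9th
G — augmented 11th

D-flat F A-flat C-flat E-flat G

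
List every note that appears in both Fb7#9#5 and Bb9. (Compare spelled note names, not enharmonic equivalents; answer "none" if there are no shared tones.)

Ab, C

Fb7#9#5 = Fb, Ab, C, Ebb, G.
Bb9 = Bb, D, F, Ab, C.
Shared: Ab, C.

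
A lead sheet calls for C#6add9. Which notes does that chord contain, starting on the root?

C♯  E♯  G♯  A♯  D♯

C#6add9 is a six-nine built on C♯.
C♯ — root
E♯ — major 3rd
G♯ — perfect 5th
A♯ — major 6th
D♯ — major 9th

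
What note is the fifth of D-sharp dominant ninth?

Root of D-sharp dominant ninth = D-sharp. The 5th is a perfect 5th: D-sharp up a perfect 5th → A-sharp.

A-sharp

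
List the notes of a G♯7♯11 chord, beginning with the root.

G♯ B♯ D♯ F♯ C𝄪

Root G♯, quality dominant seventh sharp eleven:
Root: G♯
Major 3rd (3rd): B♯
Perfect 5th (5th): D♯
Minor 7th (7th): F♯
Augmented 11th (11th): C𝄪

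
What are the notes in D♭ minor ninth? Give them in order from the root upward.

D♭ F♭ A♭ C♭ E♭

D♭ minor ninth is a minor ninth built on D♭.
D♭ — root
F♭ — minor 3rd
A♭ — perfect 5th
C♭ — minor 7th
E♭ — major 9th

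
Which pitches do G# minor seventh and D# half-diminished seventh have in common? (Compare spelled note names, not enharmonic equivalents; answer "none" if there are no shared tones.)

D-sharp, F-sharp

G# minor seventh = G-sharp, B, D-sharp, F-sharp.
D# half-diminished seventh = D-sharp, F-sharp, A, C-sharp.
Shared: D-sharp, F-sharp.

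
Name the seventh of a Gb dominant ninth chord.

Gb dominant ninth is built on Gb; its 7th is a minor 7th above the root.
A seventh above G uses the letter F, and the minor 7th above Gb is Fb.

Fb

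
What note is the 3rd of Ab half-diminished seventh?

C♭

Ab half-diminished seventh is built on A♭; its 3rd is a minor 3rd above the root.
A third above A uses the letter C, and the minor 3rd above A♭ is C♭.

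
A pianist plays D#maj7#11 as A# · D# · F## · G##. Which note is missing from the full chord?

C##

The full D#maj7#11 chord is D#, F##, A#, C##, G##.
Comparing with the voicing, the major 7th (7th) — C## — is absent.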